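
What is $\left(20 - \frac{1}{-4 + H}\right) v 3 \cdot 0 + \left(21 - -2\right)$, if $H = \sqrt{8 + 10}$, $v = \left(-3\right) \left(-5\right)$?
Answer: $23$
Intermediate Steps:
$v = 15$
$H = 3 \sqrt{2}$ ($H = \sqrt{18} = 3 \sqrt{2} \approx 4.2426$)
$\left(20 - \frac{1}{-4 + H}\right) v 3 \cdot 0 + \left(21 - -2\right) = \left(20 - \frac{1}{-4 + 3 \sqrt{2}}\right) 15 \cdot 3 \cdot 0 + \left(21 - -2\right) = \left(20 - \frac{1}{-4 + 3 \sqrt{2}}\right) 45 \cdot 0 + \left(21 + 2\right) = \left(20 - \frac{1}{-4 + 3 \sqrt{2}}\right) 0 + 23 = 0 + 23 = 23$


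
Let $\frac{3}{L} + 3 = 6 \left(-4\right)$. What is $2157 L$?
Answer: $- \frac{719}{3} \approx -239.67$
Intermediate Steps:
$L = - \frac{1}{9}$ ($L = \frac{3}{-3 + 6 \left(-4\right)} = \frac{3}{-3 - 24} = \frac{3}{-27} = 3 \left(- \frac{1}{27}\right) = - \frac{1}{9} \approx -0.11111$)
$2157 L = 2157 \left(- \frac{1}{9}\right) = - \frac{719}{3}$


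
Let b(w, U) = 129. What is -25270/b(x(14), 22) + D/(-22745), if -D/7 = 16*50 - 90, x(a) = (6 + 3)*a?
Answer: -114825004/586821 ≈ -195.67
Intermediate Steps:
x(a) = 9*a
D = -4970 (D = -7*(16*50 - 90) = -7*(800 - 90) = -7*710 = -4970)
-25270/b(x(14), 22) + D/(-22745) = -25270/129 - 4970/(-22745) = -25270*1/129 - 4970*(-1/22745) = -25270/129 + 994/4549 = -114825004/586821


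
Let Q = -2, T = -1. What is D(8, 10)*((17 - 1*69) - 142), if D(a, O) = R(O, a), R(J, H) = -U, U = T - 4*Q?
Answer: 1358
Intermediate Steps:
U = 7 (U = -1 - 4*(-2) = -1 + 8 = 7)
R(J, H) = -7 (R(J, H) = -1*7 = -7)
D(a, O) = -7
D(8, 10)*((17 - 1*69) - 142) = -7*((17 - 1*69) - 142) = -7*((17 - 69) - 142) = -7*(-52 - 142) = -7*(-194) = 1358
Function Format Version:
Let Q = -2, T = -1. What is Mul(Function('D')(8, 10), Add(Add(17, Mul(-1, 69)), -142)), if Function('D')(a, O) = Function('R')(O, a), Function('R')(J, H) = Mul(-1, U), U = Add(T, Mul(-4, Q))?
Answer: 1358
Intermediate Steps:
U = 7 (U = Add(-1, Mul(-4, -2)) = Add(-1, 8) = 7)
Function('R')(J, H) = -7 (Function('R')(J, H) = Mul(-1, 7) = -7)
Function('D')(a, O) = -7
Mul(Function('D')(8, 10), Add(Add(17, Mul(-1, 69)), -142)) = Mul(-7, Add(Add(17, Mul(-1, 69)), -142)) = Mul(-7, Add(Add(17, -69), -142)) = Mul(-7, Add(-52, -142)) = Mul(-7, -194) = 1358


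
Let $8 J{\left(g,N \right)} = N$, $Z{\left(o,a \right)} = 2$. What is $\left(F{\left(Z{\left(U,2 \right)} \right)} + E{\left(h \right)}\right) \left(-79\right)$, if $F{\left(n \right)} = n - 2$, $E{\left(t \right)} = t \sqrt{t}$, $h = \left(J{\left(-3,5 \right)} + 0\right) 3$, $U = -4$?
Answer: $- \frac{1185 \sqrt{30}}{32} \approx -202.83$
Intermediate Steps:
$J{\left(g,N \right)} = \frac{N}{8}$
$h = \frac{15}{8}$ ($h = \left(\frac{1}{8} \cdot 5 + 0\right) 3 = \left(\frac{5}{8} + 0\right) 3 = \frac{5}{8} \cdot 3 = \frac{15}{8} \approx 1.875$)
$E{\left(t \right)} = t^{\frac{3}{2}}$
$F{\left(n \right)} = -2 + n$ ($F{\left(n \right)} = n - 2 = -2 + n$)
$\left(F{\left(Z{\left(U,2 \right)} \right)} + E{\left(h \right)}\right) \left(-79\right) = \left(\left(-2 + 2\right) + \left(\frac{15}{8}\right)^{\frac{3}{2}}\right) \left(-79\right) = \left(0 + \frac{15 \sqrt{30}}{32}\right) \left(-79\right) = \frac{15 \sqrt{30}}{32} \left(-79\right) = - \frac{1185 \sqrt{30}}{32}$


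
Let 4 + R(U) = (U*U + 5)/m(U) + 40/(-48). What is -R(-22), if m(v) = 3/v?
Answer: 21545/6 ≈ 3590.8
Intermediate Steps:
R(U) = -29/6 + U*(5 + U**2)/3 (R(U) = -4 + ((U*U + 5)/((3/U)) + 40/(-48)) = -4 + ((U**2 + 5)*(U/3) + 40*(-1/48)) = -4 + ((5 + U**2)*(U/3) - 5/6) = -4 + (U*(5 + U**2)/3 - 5/6) = -4 + (-5/6 + U*(5 + U**2)/3) = -29/6 + U*(5 + U**2)/3)
-R(-22) = -(-29/6 + (1/3)*(-22)*(5 + (-22)**2)) = -(-29/6 + (1/3)*(-22)*(5 + 484)) = -(-29/6 + (1/3)*(-22)*489) = -(-29/6 - 3586) = -1*(-21545/6) = 21545/6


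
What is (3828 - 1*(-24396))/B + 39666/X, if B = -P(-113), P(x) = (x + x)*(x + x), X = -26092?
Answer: -31390923/15144034 ≈ -2.0728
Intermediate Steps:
P(x) = 4*x² (P(x) = (2*x)*(2*x) = 4*x²)
B = -51076 (B = -4*(-113)² = -4*12769 = -1*51076 = -51076)
(3828 - 1*(-24396))/B + 39666/X = (3828 - 1*(-24396))/(-51076) + 39666/(-26092) = (3828 + 24396)*(-1/51076) + 39666*(-1/26092) = 28224*(-1/51076) - 1803/1186 = -7056/12769 - 1803/1186 = -31390923/15144034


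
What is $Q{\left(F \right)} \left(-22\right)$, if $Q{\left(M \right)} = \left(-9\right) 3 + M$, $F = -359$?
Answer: $8492$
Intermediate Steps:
$Q{\left(M \right)} = -27 + M$
$Q{\left(F \right)} \left(-22\right) = \left(-27 - 359\right) \left(-22\right) = \left(-386\right) \left(-22\right) = 8492$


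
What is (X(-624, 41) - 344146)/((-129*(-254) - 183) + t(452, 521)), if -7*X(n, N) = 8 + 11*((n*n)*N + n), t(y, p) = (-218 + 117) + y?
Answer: -4238351/5489 ≈ -772.15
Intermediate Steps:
t(y, p) = -101 + y
X(n, N) = -8/7 - 11*n/7 - 11*N*n²/7 (X(n, N) = -(8 + 11*((n*n)*N + n))/7 = -(8 + 11*(n²*N + n))/7 = -(8 + 11*(N*n² + n))/7 = -(8 + 11*(n + N*n²))/7 = -(8 + (11*n + 11*N*n²))/7 = -(8 + 11*n + 11*N*n²)/7 = -8/7 - 11*n/7 - 11*N*n²/7)
(X(-624, 41) - 344146)/((-129*(-254) - 183) + t(452, 521)) = ((-8/7 - 11/7*(-624) - 11/7*41*(-624)²) - 344146)/((-129*(-254) - 183) + (-101 + 452)) = ((-8/7 + 6864/7 - 11/7*41*389376) - 344146)/((32766 - 183) + 351) = ((-8/7 + 6864/7 - 175608576/7) - 344146)/(32583 + 351) = (-25085960 - 344146)/32934 = -25430106*1/32934 = -4238351/5489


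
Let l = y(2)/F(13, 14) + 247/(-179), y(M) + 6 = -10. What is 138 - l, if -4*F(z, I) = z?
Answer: 312881/2327 ≈ 134.46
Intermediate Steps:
F(z, I) = -z/4
y(M) = -16 (y(M) = -6 - 10 = -16)
l = 8245/2327 (l = -16/((-¼*13)) + 247/(-179) = -16/(-13/4) + 247*(-1/179) = -16*(-4/13) - 247/179 = 64/13 - 247/179 = 8245/2327 ≈ 3.5432)
138 - l = 138 - 1*8245/2327 = 138 - 8245/2327 = 312881/2327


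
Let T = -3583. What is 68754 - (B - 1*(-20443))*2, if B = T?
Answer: 35034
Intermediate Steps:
B = -3583
68754 - (B - 1*(-20443))*2 = 68754 - (-3583 - 1*(-20443))*2 = 68754 - (-3583 + 20443)*2 = 68754 - 16860*2 = 68754 - 1*33720 = 68754 - 33720 = 35034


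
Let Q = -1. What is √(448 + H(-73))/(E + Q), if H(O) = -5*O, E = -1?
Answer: -√813/2 ≈ -14.257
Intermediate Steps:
√(448 + H(-73))/(E + Q) = √(448 - 5*(-73))/(-1 - 1) = √(448 + 365)/(-2) = √813*(-½) = -√813/2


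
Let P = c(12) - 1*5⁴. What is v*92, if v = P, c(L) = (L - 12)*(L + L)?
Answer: -57500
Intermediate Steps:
c(L) = 2*L*(-12 + L) (c(L) = (-12 + L)*(2*L) = 2*L*(-12 + L))
P = -625 (P = 2*12*(-12 + 12) - 1*5⁴ = 2*12*0 - 1*625 = 0 - 625 = -625)
v = -625
v*92 = -625*92 = -57500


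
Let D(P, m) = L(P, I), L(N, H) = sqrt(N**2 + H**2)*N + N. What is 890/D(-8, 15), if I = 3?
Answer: 445/288 - 445*sqrt(73)/288 ≈ -11.657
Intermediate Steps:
L(N, H) = N + N*sqrt(H**2 + N**2) (L(N, H) = sqrt(H**2 + N**2)*N + N = N*sqrt(H**2 + N**2) + N = N + N*sqrt(H**2 + N**2))
D(P, m) = P*(1 + sqrt(9 + P**2)) (D(P, m) = P*(1 + sqrt(3**2 + P**2)) = P*(1 + sqrt(9 + P**2)))
890/D(-8, 15) = 890/((-8*(1 + sqrt(9 + (-8)**2)))) = 890/((-8*(1 + sqrt(9 + 64)))) = 890/((-8*(1 + sqrt(73)))) = 890/(-8 - 8*sqrt(73))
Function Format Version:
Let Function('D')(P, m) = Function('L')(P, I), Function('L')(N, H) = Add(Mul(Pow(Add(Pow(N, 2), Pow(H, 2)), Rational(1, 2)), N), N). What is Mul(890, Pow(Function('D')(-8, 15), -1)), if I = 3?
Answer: Add(Rational(445, 288), Mul(Rational(-445, 288), Pow(73, Rational(1, 2)))) ≈ -11.657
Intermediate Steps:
Function('L')(N, H) = Add(N, Mul(N, Pow(Add(Pow(H, 2), Pow(N, 2)), Rational(1, 2)))) (Function('L')(N, H) = Add(Mul(Pow(Add(Pow(H, 2), Pow(N, 2)), Rational(1, 2)), N), N) = Add(Mul(N, Pow(Add(Pow(H, 2), Pow(N, 2)), Rational(1, 2))), N) = Add(N, Mul(N, Pow(Add(Pow(H, 2), Pow(N, 2)), Rational(1, 2)))))
Function('D')(P, m) = Mul(P, Add(1, Pow(Add(9, Pow(P, 2)), Rational(1, 2)))) (Function('D')(P, m) = Mul(P, Add(1, Pow(Add(Pow(3, 2), Pow(P, 2)), Rational(1, 2)))) = Mul(P, Add(1, Pow(Add(9, Pow(P, 2)), Rational(1, 2)))))
Mul(890, Pow(Function('D')(-8, 15), -1)) = Mul(890, Pow(Mul(-8, Add(1, Pow(Add(9, Pow(-8, 2)), Rational(1, 2)))), -1)) = Mul(890, Pow(Mul(-8, Add(1, Pow(Add(9, 64), Rational(1, 2)))), -1)) = Mul(890, Pow(Mul(-8, Add(1, Pow(73, Rational(1, 2)))), -1)) = Mul(890, Pow(Add(-8, Mul(-8, Pow(73, Rational(1, 2)))), -1))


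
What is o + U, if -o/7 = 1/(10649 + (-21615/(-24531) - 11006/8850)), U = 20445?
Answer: 7877500100065380/385302047119 ≈ 20445.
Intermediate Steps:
o = -253282575/385302047119 (o = -7/(10649 + (-21615/(-24531) - 11006/8850)) = -7/(10649 + (-21615*(-1/24531) - 11006*1/8850)) = -7/(10649 + (7205/8177 - 5503/4425)) = -7/(10649 - 13115906/36183225) = -7/385302047119/36183225 = -7*36183225/385302047119 = -253282575/385302047119 ≈ -0.00065736)
o + U = -253282575/385302047119 + 20445 = 7877500100065380/385302047119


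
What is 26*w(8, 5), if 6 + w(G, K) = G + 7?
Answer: 234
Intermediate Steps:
w(G, K) = 1 + G (w(G, K) = -6 + (G + 7) = -6 + (7 + G) = 1 + G)
26*w(8, 5) = 26*(1 + 8) = 26*9 = 234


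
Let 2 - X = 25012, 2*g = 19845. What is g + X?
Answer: -30175/2 ≈ -15088.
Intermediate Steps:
g = 19845/2 (g = (1/2)*19845 = 19845/2 ≈ 9922.5)
X = -25010 (X = 2 - 1*25012 = 2 - 25012 = -25010)
g + X = 19845/2 - 25010 = -30175/2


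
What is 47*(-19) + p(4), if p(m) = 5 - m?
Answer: -892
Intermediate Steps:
47*(-19) + p(4) = 47*(-19) + (5 - 1*4) = -893 + (5 - 4) = -893 + 1 = -892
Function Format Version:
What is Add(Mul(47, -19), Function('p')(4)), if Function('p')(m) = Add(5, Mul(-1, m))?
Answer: -892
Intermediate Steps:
Add(Mul(47, -19), Function('p')(4)) = Add(Mul(47, -19), Add(5, Mul(-1, 4))) = Add(-893, Add(5, -4)) = Add(-893, 1) = -892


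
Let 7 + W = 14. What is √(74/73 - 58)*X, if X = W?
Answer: 56*I*√4745/73 ≈ 52.842*I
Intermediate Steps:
W = 7 (W = -7 + 14 = 7)
X = 7
√(74/73 - 58)*X = √(74/73 - 58)*7 = √(-4160/73)*7 = (8*I*√4745/73)*7 = 56*I*√4745/73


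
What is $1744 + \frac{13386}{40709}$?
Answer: $\frac{71009882}{40709} \approx 1744.3$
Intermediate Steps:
$1744 + \frac{13386}{40709} = \frac{71009882}{40709}$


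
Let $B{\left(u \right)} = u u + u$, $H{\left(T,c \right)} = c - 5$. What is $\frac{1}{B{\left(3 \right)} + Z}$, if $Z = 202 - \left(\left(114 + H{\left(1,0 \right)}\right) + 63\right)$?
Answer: $\frac{1}{42} \approx 0.02381$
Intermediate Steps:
$H{\left(T,c \right)} = -5 + c$ ($H{\left(T,c \right)} = c - 5 = -5 + c$)
$B{\left(u \right)} = u + u^{2}$ ($B{\left(u \right)} = u^{2} + u = u + u^{2}$)
$Z = 30$ ($Z = 202 - \left(\left(114 + \left(-5 + 0\right)\right) + 63\right) = 202 - \left(\left(114 - 5\right) + 63\right) = 202 - \left(109 + 63\right) = 202 - 172 = 30$)
$\frac{1}{B{\left(3 \right)} + Z} = \frac{1}{3 \left(1 + 3\right) + 30} = \frac{1}{3 \cdot 4 + 30} = \frac{1}{12 + 30} = \frac{1}{42}$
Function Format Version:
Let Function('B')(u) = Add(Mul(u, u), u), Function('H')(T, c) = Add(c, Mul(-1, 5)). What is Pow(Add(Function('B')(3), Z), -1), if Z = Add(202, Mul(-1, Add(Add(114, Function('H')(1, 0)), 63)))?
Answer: Rational(1, 42) ≈ 0.023810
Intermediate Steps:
Function('H')(T, c) = Add(-5, c) (Function('H')(T, c) = Add(c, -5) = Add(-5, c))
Function('B')(u) = Add(u, Pow(u, 2)) (Function('B')(u) = Add(Pow(u, 2), u) = Add(u, Pow(u, 2)))
Z = 30 (Z = Add(202, Mul(-1, Add(Add(114, Add(-5, 0)), 63))) = Add(202, Mul(-1, Add(Add(114, -5), 63))) = Add(202, Mul(-1, Add(109, 63))) = Add(202, Mul(-1, 172)) = Add(202, -172) = 30)
Pow(Add(Function('B')(3), Z), -1) = Pow(Add(Mul(3, Add(1, 3)), 30), -1) = Pow(Add(Mul(3, 4), 30), -1) = Pow(Add(12, 30), -1) = Pow(42, -1) = Rational(1, 42)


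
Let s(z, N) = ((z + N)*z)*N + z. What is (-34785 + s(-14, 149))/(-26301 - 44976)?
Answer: 316409/71277 ≈ 4.4391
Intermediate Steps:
s(z, N) = z + N*z*(N + z) (s(z, N) = ((N + z)*z)*N + z = (z*(N + z))*N + z = N*z*(N + z) + z = z + N*z*(N + z))
(-34785 + s(-14, 149))/(-26301 - 44976) = (-34785 - 14*(1 + 149² + 149*(-14)))/(-26301 - 44976) = (-34785 - 14*(1 + 22201 - 2086))/(-71277) = (-34785 - 14*20116)*(-1/71277) = (-34785 - 281624)*(-1/71277) = -316409*(-1/71277) = 316409/71277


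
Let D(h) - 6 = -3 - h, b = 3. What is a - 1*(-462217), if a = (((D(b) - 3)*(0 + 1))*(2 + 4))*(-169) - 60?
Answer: 465199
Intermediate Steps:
D(h) = 3 - h (D(h) = 6 + (-3 - h) = 3 - h)
a = 2982 (a = ((((3 - 1*3) - 3)*(0 + 1))*(2 + 4))*(-169) - 60 = ((((3 - 3) - 3)*1)*6)*(-169) - 60 = (((0 - 3)*1)*6)*(-169) - 60 = (-3*1*6)*(-169) - 60 = -3*6*(-169) - 60 = -18*(-169) - 60 = 3042 - 60 = 2982)
a - 1*(-462217) = 2982 - 1*(-462217) = 2982 + 462217 = 465199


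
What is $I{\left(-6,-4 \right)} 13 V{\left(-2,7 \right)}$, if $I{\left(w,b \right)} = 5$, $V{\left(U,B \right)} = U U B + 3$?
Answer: $2015$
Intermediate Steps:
$V{\left(U,B \right)} = 3 + B U^{2}$ ($V{\left(U,B \right)} = U^{2} B + 3 = B U^{2} + 3 = 3 + B U^{2}$)
$I{\left(-6,-4 \right)} 13 V{\left(-2,7 \right)} = 5 \cdot 13 \left(3 + 7 \left(-2\right)^{2}\right) = 65 \left(3 + 7 \cdot 4\right) = 65 \left(3 + 28\right) = 65 \cdot 31 = 2015$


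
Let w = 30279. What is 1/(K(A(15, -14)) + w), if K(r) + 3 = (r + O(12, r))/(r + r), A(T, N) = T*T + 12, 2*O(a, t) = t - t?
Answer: 2/60553 ≈ 3.3029e-5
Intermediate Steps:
O(a, t) = 0 (O(a, t) = (t - t)/2 = (½)*0 = 0)
A(T, N) = 12 + T² (A(T, N) = T² + 12 = 12 + T²)
K(r) = -5/2 (K(r) = -3 + (r + 0)/(r + r) = -3 + r/((2*r)) = -3 + r*(1/(2*r)) = -3 + ½ = -5/2)
1/(K(A(15, -14)) + w) = 1/(-5/2 + 30279) = 1/(60553/2) = 2/60553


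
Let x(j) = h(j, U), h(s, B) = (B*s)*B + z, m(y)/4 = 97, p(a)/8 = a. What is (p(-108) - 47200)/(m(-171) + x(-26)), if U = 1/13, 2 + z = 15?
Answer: -624832/5211 ≈ -119.91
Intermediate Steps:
z = 13 (z = -2 + 15 = 13)
p(a) = 8*a
m(y) = 388 (m(y) = 4*97 = 388)
U = 1/13 (U = 1*(1/13) = 1/13 ≈ 0.076923)
h(s, B) = 13 + s*B**2 (h(s, B) = (B*s)*B + 13 = s*B**2 + 13 = 13 + s*B**2)
x(j) = 13 + j/169 (x(j) = 13 + j*(1/13)**2 = 13 + j*(1/169) = 13 + j/169)
(p(-108) - 47200)/(m(-171) + x(-26)) = (8*(-108) - 47200)/(388 + (13 + (1/169)*(-26))) = (-864 - 47200)/(388 + (13 - 2/13)) = -48064/(388 + 167/13) = -48064/5211/13 = -48064*13/5211 = -624832/5211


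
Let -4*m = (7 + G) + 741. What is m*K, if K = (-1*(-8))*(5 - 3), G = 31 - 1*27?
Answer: -3008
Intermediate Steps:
G = 4 (G = 31 - 27 = 4)
m = -188 (m = -((7 + 4) + 741)/4 = -(11 + 741)/4 = -1/4*752 = -188)
K = 16 (K = 8*2 = 16)
m*K = -188*16 = -3008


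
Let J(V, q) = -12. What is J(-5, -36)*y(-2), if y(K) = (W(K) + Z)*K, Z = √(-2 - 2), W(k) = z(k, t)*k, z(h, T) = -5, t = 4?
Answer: 240 + 48*I ≈ 240.0 + 48.0*I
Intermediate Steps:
W(k) = -5*k
Z = 2*I (Z = √(-4) = 2*I ≈ 2.0*I)
y(K) = K*(-5*K + 2*I) (y(K) = (-5*K + 2*I)*K = K*(-5*K + 2*I))
J(-5, -36)*y(-2) = -(-24)*(-5*(-2) + 2*I) = -(-24)*(10 + 2*I) = -12*(-20 - 4*I) = 240 + 48*I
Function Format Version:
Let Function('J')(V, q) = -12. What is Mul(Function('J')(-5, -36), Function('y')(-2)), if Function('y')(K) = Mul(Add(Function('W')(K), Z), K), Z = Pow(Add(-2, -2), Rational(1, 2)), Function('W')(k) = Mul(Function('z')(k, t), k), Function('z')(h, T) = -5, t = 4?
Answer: Add(240, Mul(48, I)) ≈ Add(240.00, Mul(48.000, I))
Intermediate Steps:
Function('W')(k) = Mul(-5, k)
Z = Mul(2, I) (Z = Pow(-4, Rational(1, 2)) = Mul(2, I) ≈ Mul(2.0000, I))
Function('y')(K) = Mul(K, Add(Mul(-5, K), Mul(2, I))) (Function('y')(K) = Mul(Add(Mul(-5, K), Mul(2, I)), K) = Mul(K, Add(Mul(-5, K), Mul(2, I))))
Mul(Function('J')(-5, -36), Function('y')(-2)) = Mul(-12, Mul(-2, Add(Mul(-5, -2), Mul(2, I)))) = Mul(-12, Mul(-2, Add(10, Mul(2, I)))) = Mul(-12, Add(-20, Mul(-4, I))) = Add(240, Mul(48, I))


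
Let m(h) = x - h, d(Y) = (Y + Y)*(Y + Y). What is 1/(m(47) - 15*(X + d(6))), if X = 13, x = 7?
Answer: -1/2395 ≈ -0.00041754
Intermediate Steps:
d(Y) = 4*Y² (d(Y) = (2*Y)*(2*Y) = 4*Y²)
m(h) = 7 - h
1/(m(47) - 15*(X + d(6))) = 1/((7 - 1*47) - 15*(13 + 4*6²)) = 1/((7 - 47) - 15*(13 + 4*36)) = 1/(-40 - 15*(13 + 144)) = 1/(-40 - 15*157) = 1/(-40 - 2355) = 1/(-2395) = -1/2395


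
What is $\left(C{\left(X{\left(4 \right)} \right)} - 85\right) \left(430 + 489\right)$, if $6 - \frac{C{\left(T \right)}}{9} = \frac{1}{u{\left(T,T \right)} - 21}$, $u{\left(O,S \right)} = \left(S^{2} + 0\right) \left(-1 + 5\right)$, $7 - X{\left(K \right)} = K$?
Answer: $- \frac{145202}{5} \approx -29040.0$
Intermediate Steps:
$X{\left(K \right)} = 7 - K$
$u{\left(O,S \right)} = 4 S^{2}$ ($u{\left(O,S \right)} = S^{2} \cdot 4 = 4 S^{2}$)
$C{\left(T \right)} = 54 - \frac{9}{-21 + 4 T^{2}}$ ($C{\left(T \right)} = 54 - \frac{9}{4 T^{2} - 21} = 54 - \frac{9}{-21 + 4 T^{2}}$)
$\left(C{\left(X{\left(4 \right)} \right)} - 85\right) \left(430 + 489\right) = \left(\frac{9 \left(-127 + 24 \left(7 - 4\right)^{2}\right)}{-21 + 4 \left(7 - 4\right)^{2}} - 85\right) \left(430 + 489\right) = \left(\frac{9 \left(-127 + 24 \left(7 - 4\right)^{2}\right)}{-21 + 4 \left(7 - 4\right)^{2}} - 85\right) 919 = \left(\frac{9 \left(-127 + 24 \cdot 3^{2}\right)}{-21 + 4 \cdot 3^{2}} - 85\right) 919 = \left(\frac{9 \left(-127 + 24 \cdot 9\right)}{-21 + 4 \cdot 9} - 85\right) 919 = \left(\frac{9 \left(-127 + 216\right)}{-21 + 36} - 85\right) 919 = \left(9 \cdot \frac{1}{15} \cdot 89 - 85\right) 919 = \left(\frac{267}{5} - 85\right) 919 = \left(- \frac{158}{5}\right) 919 = - \frac{145202}{5}$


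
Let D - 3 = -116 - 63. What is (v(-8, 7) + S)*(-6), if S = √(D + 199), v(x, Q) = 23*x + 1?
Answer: 1098 - 6*√23 ≈ 1069.2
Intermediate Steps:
v(x, Q) = 1 + 23*x
D = -176 (D = 3 + (-116 - 63) = 3 - 179 = -176)
S = √23 (S = √(-176 + 199) = √23 ≈ 4.7958)
(v(-8, 7) + S)*(-6) = ((1 + 23*(-8)) + √23)*(-6) = ((1 - 184) + √23)*(-6) = (-183 + √23)*(-6) = 1098 - 6*√23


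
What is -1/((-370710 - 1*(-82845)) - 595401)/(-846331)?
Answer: -1/747535397046 ≈ -1.3377e-12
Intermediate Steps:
-1/((-370710 - 1*(-82845)) - 595401)/(-846331) = -1/((-370710 + 82845) - 595401)*(-1/846331) = -1/(-287865 - 595401)*(-1/846331) = -1/(-883266)*(-1/846331) = -1*(-1/883266)*(-1/846331) = (1/883266)*(-1/846331) = -1/747535397046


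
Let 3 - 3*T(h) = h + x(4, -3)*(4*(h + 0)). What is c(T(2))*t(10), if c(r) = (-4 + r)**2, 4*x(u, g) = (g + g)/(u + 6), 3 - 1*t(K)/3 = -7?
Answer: 4802/15 ≈ 320.13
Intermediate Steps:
t(K) = 30 (t(K) = 9 - 3*(-7) = 9 + 21 = 30)
x(u, g) = g/(2*(6 + u)) (x(u, g) = ((g + g)/(u + 6))/4 = ((2*g)/(6 + u))/4 = (2*g/(6 + u))/4 = g/(2*(6 + u)))
T(h) = 1 - 2*h/15 (T(h) = 1 - (h + ((1/2)*(-3)/(6 + 4))*(4*(h + 0)))/3 = 1 - (h + ((1/2)*(-3)/10)*(4*h))/3 = 1 - (h + ((1/2)*(-3)*(1/10))*(4*h))/3 = 1 - (h - 3*h/5)/3 = 1 - 2*h/15)
c(T(2))*t(10) = (-4 + (1 - 2/15*2))**2*30 = (-4 + (1 - 4/15))**2*30 = (-4 + 11/15)**2*30 = (-49/15)**2*30 = (2401/225)*30 = 4802/15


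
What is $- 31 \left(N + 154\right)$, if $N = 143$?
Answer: $-9207$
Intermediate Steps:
$- 31 \left(N + 154\right) = - 31 \left(143 + 154\right) = \left(-31\right) 297 = -9207$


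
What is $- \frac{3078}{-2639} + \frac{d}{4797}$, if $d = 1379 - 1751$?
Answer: $\frac{353422}{324597} \approx 1.0888$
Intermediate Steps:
$d = -372$ ($d = 1379 - 1751 = -372$)
$- \frac{3078}{-2639} + \frac{d}{4797} = - \frac{3078}{-2639} - \frac{372}{4797} = \left(-3078\right) \left(- \frac{1}{2639}\right) - \frac{124}{1599} = \frac{3078}{2639} - \frac{124}{1599} = \frac{353422}{324597}$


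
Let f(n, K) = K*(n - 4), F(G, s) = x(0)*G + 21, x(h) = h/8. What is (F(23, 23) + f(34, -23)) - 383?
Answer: -1052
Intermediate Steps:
x(h) = h/8 (x(h) = h*(⅛) = h/8)
F(G, s) = 21 (F(G, s) = ((⅛)*0)*G + 21 = 0*G + 21 = 0 + 21 = 21)
f(n, K) = K*(-4 + n)
(F(23, 23) + f(34, -23)) - 383 = (21 - 23*(-4 + 34)) - 383 = (21 - 23*30) - 383 = (21 - 690) - 383 = -669 - 383 = -1052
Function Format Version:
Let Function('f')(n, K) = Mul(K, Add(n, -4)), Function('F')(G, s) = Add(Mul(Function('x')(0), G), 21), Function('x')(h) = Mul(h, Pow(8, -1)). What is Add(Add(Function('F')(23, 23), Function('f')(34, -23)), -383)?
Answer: -1052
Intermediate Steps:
Function('x')(h) = Mul(Rational(1, 8), h) (Function('x')(h) = Mul(h, Rational(1, 8)) = Mul(Rational(1, 8), h))
Function('F')(G, s) = 21 (Function('F')(G, s) = Add(Mul(Mul(Rational(1, 8), 0), G), 21) = Add(Mul(0, G), 21) = Add(0, 21) = 21)
Function('f')(n, K) = Mul(K, Add(-4, n))
Add(Add(Function('F')(23, 23), Function('f')(34, -23)), -383) = Add(Add(21, Mul(-23, Add(-4, 34))), -383) = Add(Add(21, Mul(-23, 30)), -383) = Add(Add(21, -690), -383) = Add(-669, -383) = -1052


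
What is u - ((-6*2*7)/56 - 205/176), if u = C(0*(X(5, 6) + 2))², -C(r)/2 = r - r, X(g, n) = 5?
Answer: 469/176 ≈ 2.6648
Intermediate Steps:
C(r) = 0 (C(r) = -2*(r - r) = -2*0 = 0)
u = 0 (u = 0² = 0)
u - ((-6*2*7)/56 - 205/176) = 0 - ((-6*2*7)/56 - 205/176) = 0 - (-12*7*(1/56) - 205*1/176) = 0 - (-84*1/56 - 205/176) = 0 - (-3/2 - 205/176) = 0 - 1*(-469/176) = 0 + 469/176 = 469/176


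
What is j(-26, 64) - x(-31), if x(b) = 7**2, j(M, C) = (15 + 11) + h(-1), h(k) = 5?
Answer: -18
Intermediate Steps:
j(M, C) = 31 (j(M, C) = (15 + 11) + 5 = 26 + 5 = 31)
x(b) = 49
j(-26, 64) - x(-31) = 31 - 1*49 = 31 - 49 = -18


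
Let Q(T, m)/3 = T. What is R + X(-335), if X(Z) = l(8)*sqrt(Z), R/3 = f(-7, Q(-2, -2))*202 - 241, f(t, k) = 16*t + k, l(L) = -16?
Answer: -72231 - 16*I*sqrt(335) ≈ -72231.0 - 292.85*I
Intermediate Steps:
Q(T, m) = 3*T
f(t, k) = k + 16*t
R = -72231 (R = 3*((3*(-2) + 16*(-7))*202 - 241) = 3*((-6 - 112)*202 - 241) = 3*(-118*202 - 241) = 3*(-23836 - 241) = 3*(-24077) = -72231)
X(Z) = -16*sqrt(Z)
R + X(-335) = -72231 - 16*I*sqrt(335)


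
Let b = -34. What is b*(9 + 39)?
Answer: -1632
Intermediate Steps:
b*(9 + 39) = -34*(9 + 39) = -34*48 = -1632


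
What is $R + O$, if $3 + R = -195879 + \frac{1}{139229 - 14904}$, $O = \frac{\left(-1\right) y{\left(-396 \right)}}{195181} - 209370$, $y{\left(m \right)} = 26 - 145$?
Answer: $- \frac{1404827929335292}{3466553975} \approx -4.0525 \cdot 10^{5}$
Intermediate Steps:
$y{\left(m \right)} = -119$ ($y{\left(m \right)} = 26 - 145 = -119$)
$O = - \frac{5837863693}{27883}$ ($O = \frac{\left(-1\right) \left(-119\right)}{195181} - 209370 = 119 \cdot \frac{1}{195181} - 209370 = \frac{17}{27883} - 209370 = - \frac{5837863693}{27883} \approx -2.0937 \cdot 10^{5}$)
$R = - \frac{24353029649}{124325}$ ($R = -3 - \left(195879 - \frac{1}{139229 - 14904}\right) = -3 - \left(195879 - \frac{1}{124325}\right) = -3 + \left(-195879 + \frac{1}{124325}\right) = -3 - \frac{24352656674}{124325} = - \frac{24353029649}{124325} \approx -1.9588 \cdot 10^{5}$)
$R + O = - \frac{24353029649}{124325} - \frac{5837863693}{27883} = - \frac{1404827929335292}{3466553975}$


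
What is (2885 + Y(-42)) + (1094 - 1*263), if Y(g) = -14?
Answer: 3702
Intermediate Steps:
(2885 + Y(-42)) + (1094 - 1*263) = (2885 - 14) + (1094 - 1*263) = 2871 + (1094 - 263) = 2871 + 831 = 3702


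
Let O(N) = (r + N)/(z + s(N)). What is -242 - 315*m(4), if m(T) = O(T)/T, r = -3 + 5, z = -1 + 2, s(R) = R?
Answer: -673/2 ≈ -336.50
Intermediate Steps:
z = 1
r = 2
O(N) = (2 + N)/(1 + N)
m(T) = (2 + T)/(T*(1 + T)) (m(T) = ((2 + T)/(1 + T))/T = (2 + T)/(T*(1 + T)))
-242 - 315*m(4) = -242 - 315*(2 + 4)/(4*(1 + 4)) = -242 - 315*6/(4*5) = -242 - 315*3/10 = -242 - 189/2 = -673/2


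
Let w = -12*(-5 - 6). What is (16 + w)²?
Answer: 21904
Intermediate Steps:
w = 132 (w = -12*(-11) = 132)
(16 + w)² = (16 + 132)² = 148² = 21904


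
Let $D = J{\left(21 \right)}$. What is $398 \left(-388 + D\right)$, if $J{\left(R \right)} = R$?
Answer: $-146066$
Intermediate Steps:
$D = 21$
$398 \left(-388 + D\right) = 398 \left(-388 + 21\right) = 398 \left(-367\right) = -146066$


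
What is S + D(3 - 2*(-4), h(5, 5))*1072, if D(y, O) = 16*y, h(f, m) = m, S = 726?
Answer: 189398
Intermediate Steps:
S + D(3 - 2*(-4), h(5, 5))*1072 = 726 + (16*(3 - 2*(-4)))*1072 = 726 + (16*(3 + 8))*1072 = 726 + (16*11)*1072 = 726 + 176*1072 = 726 + 188672 = 189398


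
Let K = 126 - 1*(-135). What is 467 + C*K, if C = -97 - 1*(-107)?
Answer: 3077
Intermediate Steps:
C = 10 (C = -97 + 107 = 10)
K = 261 (K = 126 + 135 = 261)
467 + C*K = 467 + 10*261 = 467 + 2610 = 3077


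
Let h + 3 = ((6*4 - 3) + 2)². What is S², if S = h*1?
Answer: 276676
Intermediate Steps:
h = 526 (h = -3 + ((6*4 - 3) + 2)² = -3 + ((24 - 3) + 2)² = -3 + (21 + 2)² = -3 + 23² = -3 + 529 = 526)
S = 526 (S = 526*1 = 526)
S² = 526² = 276676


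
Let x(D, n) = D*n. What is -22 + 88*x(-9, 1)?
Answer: -814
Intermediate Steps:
-22 + 88*x(-9, 1) = -22 + 88*(-9*1) = -22 + 88*(-9) = -22 - 792 = -814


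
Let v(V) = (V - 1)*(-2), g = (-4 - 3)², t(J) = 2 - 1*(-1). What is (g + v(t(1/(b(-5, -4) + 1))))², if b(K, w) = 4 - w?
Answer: 2025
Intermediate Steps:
t(J) = 3 (t(J) = 2 + 1 = 3)
g = 49 (g = (-7)² = 49)
v(V) = 2 - 2*V (v(V) = (-1 + V)*(-2) = 2 - 2*V)
(g + v(t(1/(b(-5, -4) + 1))))² = (49 + (2 - 2*3))² = (49 + (2 - 6))² = (49 - 4)² = 45² = 2025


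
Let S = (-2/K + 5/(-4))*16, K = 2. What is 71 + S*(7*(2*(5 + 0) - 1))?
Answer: -2197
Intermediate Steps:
S = -36 (S = (-2/2 + 5/(-4))*16 = (-2*1/2 + 5*(-1/4))*16 = (-1 - 5/4)*16 = -9/4*16 = -36)
71 + S*(7*(2*(5 + 0) - 1)) = 71 - 252*(2*(5 + 0) - 1) = 71 - 252*(2*5 - 1) = 71 - 252*(10 - 1) = 71 - 252*9 = 71 - 36*63 = 71 - 2268 = -2197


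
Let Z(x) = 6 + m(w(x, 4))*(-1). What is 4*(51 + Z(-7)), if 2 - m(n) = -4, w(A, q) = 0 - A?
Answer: 204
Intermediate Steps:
w(A, q) = -A
m(n) = 6 (m(n) = 2 - 1*(-4) = 2 + 4 = 6)
Z(x) = 0 (Z(x) = 6 + 6*(-1) = 6 - 6 = 0)
4*(51 + Z(-7)) = 4*(51 + 0) = 4*51 = 204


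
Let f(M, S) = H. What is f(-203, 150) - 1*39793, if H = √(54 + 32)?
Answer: -39793 + √86 ≈ -39784.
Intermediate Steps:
H = √86 ≈ 9.2736
f(M, S) = √86
f(-203, 150) - 1*39793 = √86 - 1*39793 = √86 - 39793 = -39793 + √86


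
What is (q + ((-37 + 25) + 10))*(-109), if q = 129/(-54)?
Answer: 8611/18 ≈ 478.39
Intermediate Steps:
q = -43/18 (q = 129*(-1/54) = -43/18 ≈ -2.3889)
(q + ((-37 + 25) + 10))*(-109) = (-43/18 + ((-37 + 25) + 10))*(-109) = (-43/18 + (-12 + 10))*(-109) = (-43/18 - 2)*(-109) = -79/18*(-109) = 8611/18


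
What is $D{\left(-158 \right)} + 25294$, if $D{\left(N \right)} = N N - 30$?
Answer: $50228$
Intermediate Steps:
$D{\left(N \right)} = -30 + N^{2}$ ($D{\left(N \right)} = N^{2} - 30 = -30 + N^{2}$)
$D{\left(-158 \right)} + 25294 = \left(-30 + \left(-158\right)^{2}\right) + 25294 = \left(-30 + 24964\right) + 25294 = 24934 + 25294 = 50228$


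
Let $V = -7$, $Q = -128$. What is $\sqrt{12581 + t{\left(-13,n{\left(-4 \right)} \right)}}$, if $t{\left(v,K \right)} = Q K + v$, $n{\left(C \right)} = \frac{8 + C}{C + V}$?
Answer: $\frac{2 \sqrt{381590}}{11} \approx 112.31$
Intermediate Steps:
$n{\left(C \right)} = \frac{8 + C}{-7 + C}$ ($n{\left(C \right)} = \frac{8 + C}{C - 7} = \frac{8 + C}{-7 + C}$)
$t{\left(v,K \right)} = v - 128 K$ ($t{\left(v,K \right)} = - 128 K + v = v - 128 K$)
$\sqrt{12581 + t{\left(-13,n{\left(-4 \right)} \right)}} = \sqrt{12581 - \left(13 + 128 \frac{8 - 4}{-7 - 4}\right)} = \sqrt{12581 - \left(13 + 128 \frac{1}{-11} \cdot 4\right)} = \sqrt{12581 - \left(13 + 128 \left(\left(- \frac{1}{11}\right) 4\right)\right)} = \sqrt{12581 - - \frac{369}{11}} = \sqrt{12581 + \left(-13 + \frac{512}{11}\right)} = \sqrt{12581 + \frac{369}{11}} = \sqrt{\frac{138760}{11}} = \frac{2 \sqrt{381590}}{11}$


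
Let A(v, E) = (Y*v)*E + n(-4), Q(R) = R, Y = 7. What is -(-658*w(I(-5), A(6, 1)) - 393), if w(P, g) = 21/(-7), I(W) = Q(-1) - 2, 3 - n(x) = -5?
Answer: -1581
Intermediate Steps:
n(x) = 8 (n(x) = 3 - 1*(-5) = 3 + 5 = 8)
I(W) = -3 (I(W) = -1 - 2 = -3)
A(v, E) = 8 + 7*E*v (A(v, E) = (7*v)*E + 8 = 7*E*v + 8 = 8 + 7*E*v)
w(P, g) = -3 (w(P, g) = 21*(-1/7) = -3)
-(-658*w(I(-5), A(6, 1)) - 393) = -(-658*(-3) - 393) = -(1974 - 393) = -1*1581 = -1581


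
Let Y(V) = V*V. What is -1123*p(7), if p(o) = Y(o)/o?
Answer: -7861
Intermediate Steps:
Y(V) = V**2
p(o) = o (p(o) = o**2/o = o)
-1123*p(7) = -1123*7 = -7861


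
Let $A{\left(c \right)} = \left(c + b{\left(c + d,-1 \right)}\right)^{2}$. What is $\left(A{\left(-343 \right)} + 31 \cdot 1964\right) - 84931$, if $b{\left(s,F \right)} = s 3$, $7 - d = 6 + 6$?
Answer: $1899722$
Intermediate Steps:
$d = -5$ ($d = 7 - \left(6 + 6\right) = 7 - 12 = -5$)
$b{\left(s,F \right)} = 3 s$
$A{\left(c \right)} = \left(-15 + 4 c\right)^{2}$ ($A{\left(c \right)} = \left(c + 3 \left(c - 5\right)\right)^{2} = \left(c + 3 \left(-5 + c\right)\right)^{2} = \left(c + \left(-15 + 3 c\right)\right)^{2} = \left(-15 + 4 c\right)^{2}$)
$\left(A{\left(-343 \right)} + 31 \cdot 1964\right) - 84931 = \left(\left(-15 + 4 \left(-343\right)\right)^{2} + 31 \cdot 1964\right) - 84931 = \left(\left(-15 - 1372\right)^{2} + 60884\right) - 84931 = \left(\left(-1387\right)^{2} + 60884\right) - 84931 = \left(1923769 + 60884\right) - 84931 = 1984653 - 84931 = 1899722$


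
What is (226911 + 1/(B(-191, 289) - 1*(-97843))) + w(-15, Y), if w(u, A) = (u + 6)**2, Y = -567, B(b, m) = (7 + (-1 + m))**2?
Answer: 41963557057/184868 ≈ 2.2699e+5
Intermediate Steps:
B(b, m) = (6 + m)**2
w(u, A) = (6 + u)**2
(226911 + 1/(B(-191, 289) - 1*(-97843))) + w(-15, Y) = (226911 + 1/((6 + 289)**2 - 1*(-97843))) + (6 - 15)**2 = (226911 + 1/(295**2 + 97843)) + (-9)**2 = (226911 + 1/(87025 + 97843)) + 81 = (226911 + 1/184868) + 81 = 41948582749/184868 + 81 = 41963557057/184868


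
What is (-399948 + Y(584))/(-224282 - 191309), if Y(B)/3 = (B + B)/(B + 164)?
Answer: 74789400/77715517 ≈ 0.96235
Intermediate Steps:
Y(B) = 6*B/(164 + B) (Y(B) = 3*((B + B)/(B + 164)) = 3*((2*B)/(164 + B)) = 3*(2*B/(164 + B)) = 6*B/(164 + B))
(-399948 + Y(584))/(-224282 - 191309) = (-399948 + 6*584/(164 + 584))/(-224282 - 191309) = (-399948 + 6*584/748)/(-415591) = (-399948 + 6*584*(1/748))*(-1/415591) = (-399948 + 876/187)*(-1/415591) = -74789400/187*(-1/415591) = 74789400/77715517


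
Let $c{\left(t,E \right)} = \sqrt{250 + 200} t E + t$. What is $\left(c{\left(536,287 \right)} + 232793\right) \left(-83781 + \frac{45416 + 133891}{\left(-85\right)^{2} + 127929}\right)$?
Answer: $- \frac{2642021125282143}{135154} - \frac{13063980272846580 \sqrt{2}}{67577} \approx -2.9294 \cdot 10^{11}$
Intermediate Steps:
$c{\left(t,E \right)} = t + 15 E t \sqrt{2}$ ($c{\left(t,E \right)} = \sqrt{450} t E + t = 15 \sqrt{2} t E + t = 15 t \sqrt{2} E + t = 15 E t \sqrt{2} + t = t + 15 E t \sqrt{2}$)
$\left(c{\left(536,287 \right)} + 232793\right) \left(-83781 + \frac{45416 + 133891}{\left(-85\right)^{2} + 127929}\right) = \left(536 \left(1 + 15 \cdot 287 \sqrt{2}\right) + 232793\right) \left(-83781 + \frac{45416 + 133891}{\left(-85\right)^{2} + 127929}\right) = \left(536 \left(1 + 4305 \sqrt{2}\right) + 232793\right) \left(-83781 + \frac{179307}{7225 + 127929}\right) = \left(\left(536 + 2307480 \sqrt{2}\right) + 232793\right) \left(-83781 + \frac{179307}{135154}\right) = \left(233329 + 2307480 \sqrt{2}\right) \left(-83781 + 179307 \cdot \frac{1}{135154}\right) = \left(233329 + 2307480 \sqrt{2}\right) \left(-83781 + \frac{179307}{135154}\right) = \left(233329 + 2307480 \sqrt{2}\right) \left(- \frac{11323157967}{135154}\right) = - \frac{2642021125282143}{135154} - \frac{13063980272846580 \sqrt{2}}{67577}$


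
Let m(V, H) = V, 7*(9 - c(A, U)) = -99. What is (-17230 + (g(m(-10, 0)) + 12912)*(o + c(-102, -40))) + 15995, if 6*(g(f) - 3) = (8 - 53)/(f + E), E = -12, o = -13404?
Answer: -26614213265/154 ≈ -1.7282e+8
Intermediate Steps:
c(A, U) = 162/7 (c(A, U) = 9 - 1/7*(-99) = 9 + 99/7 = 162/7)
g(f) = 3 - 15/(2*(-12 + f)) (g(f) = 3 + ((8 - 53)/(f - 12))/6 = 3 + (-45/(-12 + f))/6 = 3 - 15/(2*(-12 + f)))
(-17230 + (g(m(-10, 0)) + 12912)*(o + c(-102, -40))) + 15995 = (-17230 + (3*(-29 + 2*(-10))/(2*(-12 - 10)) + 12912)*(-13404 + 162/7)) + 15995 = (-17230 + ((3/2)*(-29 - 20)/(-22) + 12912)*(-93666/7)) + 15995 = (-17230 + ((3/2)*(-1/22)*(-49) + 12912)*(-93666/7)) + 15995 = (-17230 + (147/44 + 12912)*(-93666/7)) + 15995 = (-17230 + (568275/44)*(-93666/7)) + 15995 = (-17230 - 26614023075/154) + 15995 = -26616676495/154 + 15995 = -26614213265/154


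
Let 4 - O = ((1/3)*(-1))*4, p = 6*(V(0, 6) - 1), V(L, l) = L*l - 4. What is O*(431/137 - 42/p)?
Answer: 16608/685 ≈ 24.245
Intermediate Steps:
V(L, l) = -4 + L*l
p = -30 (p = 6*((-4 + 0*6) - 1) = 6*((-4 + 0) - 1) = 6*(-4 - 1) = 6*(-5) = -30)
O = 16/3 (O = 4 - (1/3)*(-1)*4 = 4 - (-1)*4/3 = 4 - 1*(-4/3) = 4 + 4/3 = 16/3 ≈ 5.3333)
O*(431/137 - 42/p) = 16*(431/137 - 42/(-30))/3 = 16*(431*(1/137) - 42*(-1/30))/3 = 16*(431/137 + 7/5)/3 = (16/3)*(3114/685) = 16608/685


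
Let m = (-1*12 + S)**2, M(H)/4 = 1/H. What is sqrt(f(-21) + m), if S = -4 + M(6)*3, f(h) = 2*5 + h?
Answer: sqrt(185) ≈ 13.601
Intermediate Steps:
M(H) = 4/H
f(h) = 10 + h
S = -2 (S = -4 + (4/6)*3 = -4 + (4*(1/6))*3 = -4 + (2/3)*3 = -4 + 2 = -2)
m = 196 (m = (-1*12 - 2)**2 = (-12 - 2)**2 = (-14)**2 = 196)
sqrt(f(-21) + m) = sqrt((10 - 21) + 196) = sqrt(-11 + 196) = sqrt(185)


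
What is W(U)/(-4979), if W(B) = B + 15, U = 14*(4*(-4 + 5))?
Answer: -71/4979 ≈ -0.014260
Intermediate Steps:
U = 56 (U = 14*(4*1) = 14*4 = 56)
W(B) = 15 + B
W(U)/(-4979) = (15 + 56)/(-4979) = 71*(-1/4979) = -71/4979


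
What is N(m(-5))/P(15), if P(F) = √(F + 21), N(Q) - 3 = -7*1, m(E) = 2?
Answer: -⅔ ≈ -0.66667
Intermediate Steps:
N(Q) = -4 (N(Q) = 3 - 7*1 = 3 - 7 = -4)
P(F) = √(21 + F)
N(m(-5))/P(15) = -4/√(21 + 15) = -4/(√36) = -4/6 = -4*⅙ = -⅔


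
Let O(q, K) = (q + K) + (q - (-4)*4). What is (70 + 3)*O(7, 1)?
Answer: 2263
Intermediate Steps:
O(q, K) = 16 + K + 2*q (O(q, K) = (K + q) + (q - 1*(-16)) = (K + q) + (q + 16) = (K + q) + (16 + q) = 16 + K + 2*q)
(70 + 3)*O(7, 1) = (70 + 3)*(16 + 1 + 2*7) = 73*(16 + 1 + 14) = 73*31 = 2263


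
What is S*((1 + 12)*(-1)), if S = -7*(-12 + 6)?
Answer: -546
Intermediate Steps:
S = 42 (S = -7*(-6) = 42)
S*((1 + 12)*(-1)) = 42*((1 + 12)*(-1)) = 42*(13*(-1)) = 42*(-13) = -546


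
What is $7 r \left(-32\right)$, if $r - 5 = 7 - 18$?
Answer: $1344$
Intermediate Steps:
$r = -6$ ($r = 5 + \left(7 - 18\right) = 5 - 11 = -6$)
$7 r \left(-32\right) = 7 \left(-6\right) \left(-32\right) = \left(-42\right) \left(-32\right) = 1344$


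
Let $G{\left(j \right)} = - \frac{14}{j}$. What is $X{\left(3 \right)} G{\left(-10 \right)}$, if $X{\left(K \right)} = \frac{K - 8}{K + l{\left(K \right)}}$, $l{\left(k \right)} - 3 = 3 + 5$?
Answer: $- \frac{1}{2} \approx -0.5$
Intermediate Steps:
$l{\left(k \right)} = 11$ ($l{\left(k \right)} = 3 + \left(3 + 5\right) = 3 + 8 = 11$)
$X{\left(K \right)} = \frac{-8 + K}{11 + K}$ ($X{\left(K \right)} = \frac{K - 8}{K + 11} = \frac{-8 + K}{11 + K}$)
$X{\left(3 \right)} G{\left(-10 \right)} = \frac{-8 + 3}{11 + 3} \left(- \frac{14}{-10}\right) = \frac{1}{14} \left(-5\right) \left(\left(-14\right) \left(- \frac{1}{10}\right)\right) = \frac{1}{14} \left(-5\right) \frac{7}{5} = \left(- \frac{5}{14}\right) \frac{7}{5} = - \frac{1}{2}$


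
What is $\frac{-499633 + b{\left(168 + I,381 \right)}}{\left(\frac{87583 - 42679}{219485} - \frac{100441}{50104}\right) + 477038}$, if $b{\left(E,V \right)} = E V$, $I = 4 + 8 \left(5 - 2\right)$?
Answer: $- \frac{4673284612713080}{5246003555361851} \approx -0.89083$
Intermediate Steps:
$I = 28$ ($I = 4 + 8 \left(5 - 2\right) = 4 + 8 \cdot 3 = 4 + 24 = 28$)
$\frac{-499633 + b{\left(168 + I,381 \right)}}{\left(\frac{87583 - 42679}{219485} - \frac{100441}{50104}\right) + 477038} = \frac{-499633 + \left(168 + 28\right) 381}{\left(\frac{87583 - 42679}{219485} - \frac{100441}{50104}\right) + 477038} = \frac{-499633 + 196 \cdot 381}{\left(44904 \cdot \frac{1}{219485} - \frac{100441}{50104}\right) + 477038} = \frac{-499633 + 74676}{\left(\frac{44904}{219485} - \frac{100441}{50104}\right) + 477038} = - \frac{424957}{- \frac{19795422869}{10997076440} + 477038} = - \frac{424957}{\frac{5246003555361851}{10997076440}} = \left(-424957\right) \frac{10997076440}{5246003555361851} = - \frac{4673284612713080}{5246003555361851}$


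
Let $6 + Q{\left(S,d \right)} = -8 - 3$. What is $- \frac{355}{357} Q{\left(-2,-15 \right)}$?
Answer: $\frac{355}{21} \approx 16.905$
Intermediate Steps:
$Q{\left(S,d \right)} = -17$ ($Q{\left(S,d \right)} = -6 - 11 = -17$)
$- \frac{355}{357} Q{\left(-2,-15 \right)} = - \frac{355}{357} \left(-17\right) = \left(-355\right) \frac{1}{357} \left(-17\right) = \left(- \frac{355}{357}\right) \left(-17\right) = \frac{355}{21}$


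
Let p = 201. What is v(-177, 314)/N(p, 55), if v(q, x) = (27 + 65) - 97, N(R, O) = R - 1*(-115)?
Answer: -5/316 ≈ -0.015823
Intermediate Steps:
N(R, O) = 115 + R (N(R, O) = R + 115 = 115 + R)
v(q, x) = -5 (v(q, x) = 92 - 97 = -5)
v(-177, 314)/N(p, 55) = -5/(115 + 201) = -5/316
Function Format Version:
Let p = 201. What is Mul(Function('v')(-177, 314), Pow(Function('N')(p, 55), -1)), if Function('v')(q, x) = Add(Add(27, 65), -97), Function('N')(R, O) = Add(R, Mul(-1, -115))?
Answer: Rational(-5, 316) ≈ -0.015823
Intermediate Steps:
Function('N')(R, O) = Add(115, R) (Function('N')(R, O) = Add(R, 115) = Add(115, R))
Function('v')(q, x) = -5 (Function('v')(q, x) = Add(92, -97) = -5)
Mul(Function('v')(-177, 314), Pow(Function('N')(p, 55), -1)) = Mul(-5, Pow(Add(115, 201), -1)) = Mul(-5, Pow(316, -1)) = Mul(-5, Rational(1, 316)) = Rational(-5, 316)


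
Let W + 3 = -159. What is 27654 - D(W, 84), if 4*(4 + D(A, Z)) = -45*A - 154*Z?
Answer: 58139/2 ≈ 29070.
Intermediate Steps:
W = -162 (W = -3 - 159 = -162)
D(A, Z) = -4 - 77*Z/2 - 45*A/4 (D(A, Z) = -4 + (-45*A - 154*Z)/4 = -4 + (-154*Z - 45*A)/4 = -4 + (-77*Z/2 - 45*A/4) = -4 - 77*Z/2 - 45*A/4)
27654 - D(W, 84) = 27654 - (-4 - 77/2*84 - 45/4*(-162)) = 27654 - (-4 - 3234 + 3645/2) = 27654 - 1*(-2831/2) = 27654 + 2831/2 = 58139/2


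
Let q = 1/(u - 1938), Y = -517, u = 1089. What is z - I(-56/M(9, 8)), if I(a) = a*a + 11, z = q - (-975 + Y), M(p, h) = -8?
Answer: 1215767/849 ≈ 1432.0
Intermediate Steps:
q = -1/849 (q = 1/(1089 - 1938) = 1/(-849) = -1/849 ≈ -0.0011779)
z = 1266707/849 (z = -1/849 - (-975 - 517) = -1/849 - 1*(-1492) = -1/849 + 1492 = 1266707/849 ≈ 1492.0)
I(a) = 11 + a² (I(a) = a² + 11 = 11 + a²)
z - I(-56/M(9, 8)) = 1266707/849 - (11 + (-56/(-8))²) = 1266707/849 - (11 + (-56*(-⅛))²) = 1266707/849 - (11 + 7²) = 1266707/849 - (11 + 49) = 1266707/849 - 1*60 = 1266707/849 - 60 = 1215767/849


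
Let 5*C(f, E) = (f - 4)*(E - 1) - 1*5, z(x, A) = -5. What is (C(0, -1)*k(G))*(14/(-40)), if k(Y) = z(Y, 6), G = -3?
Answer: 21/20 ≈ 1.0500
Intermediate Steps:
k(Y) = -5
C(f, E) = -1 + (-1 + E)*(-4 + f)/5 (C(f, E) = ((f - 4)*(E - 1) - 1*5)/5 = ((-4 + f)*(-1 + E) - 5)/5 = ((-1 + E)*(-4 + f) - 5)/5 = (-5 + (-1 + E)*(-4 + f))/5 = -1 + (-1 + E)*(-4 + f)/5)
(C(0, -1)*k(G))*(14/(-40)) = ((-1/5 - 4/5*(-1) - 1/5*0 + (1/5)*(-1)*0)*(-5))*(14/(-40)) = ((-1/5 + 4/5 + 0 + 0)*(-5))*(14*(-1/40)) = ((3/5)*(-5))*(-7/20) = -3*(-7/20) = 21/20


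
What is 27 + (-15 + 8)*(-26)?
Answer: 209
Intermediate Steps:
27 + (-15 + 8)*(-26) = 27 - 7*(-26) = 27 + 182 = 209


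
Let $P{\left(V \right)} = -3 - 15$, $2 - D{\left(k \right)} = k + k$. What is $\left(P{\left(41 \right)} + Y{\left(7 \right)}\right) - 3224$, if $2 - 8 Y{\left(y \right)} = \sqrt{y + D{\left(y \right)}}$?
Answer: $- \frac{12967}{4} - \frac{i \sqrt{5}}{8} \approx -3241.8 - 0.27951 i$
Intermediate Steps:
$D{\left(k \right)} = 2 - 2 k$ ($D{\left(k \right)} = 2 - \left(k + k\right) = 2 - 2 k$)
$Y{\left(y \right)} = \frac{1}{4} - \frac{\sqrt{2 - y}}{8}$ ($Y{\left(y \right)} = \frac{1}{4} - \frac{\sqrt{y - \left(-2 + 2 y\right)}}{8} = \frac{1}{4} - \frac{\sqrt{2 - y}}{8}$)
$P{\left(V \right)} = -18$ ($P{\left(V \right)} = -3 - 15 = -18$)
$\left(P{\left(41 \right)} + Y{\left(7 \right)}\right) - 3224 = \left(-18 + \left(\frac{1}{4} - \frac{\sqrt{2 - 7}}{8}\right)\right) - 3224 = \left(-18 + \left(\frac{1}{4} - \frac{\sqrt{-5}}{8}\right)\right) - 3224 = \left(-18 + \left(\frac{1}{4} - \frac{i \sqrt{5}}{8}\right)\right) - 3224 = \left(- \frac{71}{4} - \frac{i \sqrt{5}}{8}\right) - 3224 = - \frac{12967}{4} - \frac{i \sqrt{5}}{8}$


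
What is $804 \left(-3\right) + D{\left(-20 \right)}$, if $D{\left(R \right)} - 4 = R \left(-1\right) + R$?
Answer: $-2408$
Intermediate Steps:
$D{\left(R \right)} = 4$ ($D{\left(R \right)} = 4 + \left(R \left(-1\right) + R\right) = 4 + \left(- R + R\right) = 4 + 0 = 4$)
$804 \left(-3\right) + D{\left(-20 \right)} = 804 \left(-3\right) + 4 = -2412 + 4 = -2408$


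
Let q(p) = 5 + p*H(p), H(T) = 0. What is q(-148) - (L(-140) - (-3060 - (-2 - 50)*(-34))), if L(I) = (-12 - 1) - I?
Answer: -4950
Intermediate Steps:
q(p) = 5 (q(p) = 5 + p*0 = 5 + 0 = 5)
L(I) = -13 - I
q(-148) - (L(-140) - (-3060 - (-2 - 50)*(-34))) = 5 - ((-13 - 1*(-140)) - (-3060 - (-2 - 50)*(-34))) = 5 - ((-13 + 140) - (-3060 - (-52)*(-34))) = 5 - (127 - (-3060 - 1*1768)) = 5 - (127 - (-3060 - 1768)) = 5 - (127 - 1*(-4828)) = 5 - (127 + 4828) = 5 - 1*4955 = 5 - 4955 = -4950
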